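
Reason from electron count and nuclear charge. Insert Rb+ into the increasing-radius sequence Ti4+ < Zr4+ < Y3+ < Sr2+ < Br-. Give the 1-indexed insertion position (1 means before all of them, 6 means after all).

5

Ti4+ has 18 e⁻ (Z=22), Zr4+ has 36 e⁻ (Z=40), Y3+ has 36 e⁻ (Z=39), Sr2+ has 36 e⁻ (Z=38), Rb+ has 36 e⁻ (Z=37), Br- has 36 e⁻ (Z=35). Ti4+ < Zr4+ (same group, period 4 vs 5); Zr4+ < Y3+ (both 36 e⁻, Z=40>39); Y3+ < Sr2+ (both 36 e⁻, Z=39>38); Sr2+ < Rb+ (isoelectronic, higher Z=38 is smaller); Rb+ < Br- (both 36 e⁻, Z=37>35).
With Rb+ included the full order is Ti4+ < Zr4+ < Y3+ < Sr2+ < Rb+ < Br-, so it takes position 5.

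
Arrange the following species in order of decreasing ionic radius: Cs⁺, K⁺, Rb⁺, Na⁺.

All are in the same group with charge +1. Radius grows down the group as n (the outermost shell) increases.

Cs⁺ > Rb⁺ > K⁺ > Na⁺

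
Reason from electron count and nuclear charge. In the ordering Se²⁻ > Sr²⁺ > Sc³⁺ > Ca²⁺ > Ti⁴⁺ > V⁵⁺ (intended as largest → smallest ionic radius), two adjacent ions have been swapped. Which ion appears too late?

Ca²⁺

The pair Sc³⁺, Ca²⁺ is the wrong way round — Sc³⁺ and Ca²⁺ share 18 electrons; the higher nuclear charge on Sc (Z=21) contracts it more, so Sc³⁺ < Ca²⁺. All other adjacent pairs agree with periodic trends, so Ca²⁺ is the misplaced ion.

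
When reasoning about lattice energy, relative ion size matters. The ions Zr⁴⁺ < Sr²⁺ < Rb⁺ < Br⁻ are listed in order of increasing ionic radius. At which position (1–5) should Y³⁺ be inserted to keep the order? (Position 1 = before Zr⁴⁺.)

Each ion has 36 electrons. The ranking follows nuclear charge in reverse — greater Z gives a smaller radius. Zr⁴⁺ (Z=40), Y³⁺ (Z=39), Sr²⁺ (Z=38), Rb⁺ (Z=37), Br⁻ (Z=35).
The complete sequence is Zr⁴⁺ < Y³⁺ < Sr²⁺ < Rb⁺ < Br⁻. Y³⁺ sits at position 2.

2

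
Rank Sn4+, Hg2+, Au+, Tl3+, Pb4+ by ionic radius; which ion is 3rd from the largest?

Tl3+

First list Z and electron count for each: Sn4+ has 46 e⁻ (Z=50), Pb4+ has 78 e⁻ (Z=82), Tl3+ has 78 e⁻ (Z=81), Hg2+ has 78 e⁻ (Z=80), Au+ has 78 e⁻ (Z=79). Sn4+ < Pb4+ (same group, 1 shell fewer); Pb4+ < Tl3+ (isoelectronic, higher Z=82 is smaller); Tl3+ < Hg2+ (both 78 e⁻, Z=81>80); Hg2+ < Au+ (isoelectronic, higher Z=80 is smaller).
Full ascending order: Sn4+ < Pb4+ < Tl3+ < Hg2+ < Au+. Counting from the largest, position 3 is Tl3+.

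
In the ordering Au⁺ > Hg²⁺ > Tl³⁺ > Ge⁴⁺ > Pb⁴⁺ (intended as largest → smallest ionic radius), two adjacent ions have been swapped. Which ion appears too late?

The pair Ge⁴⁺, Pb⁴⁺ is the wrong way round — same group and charge — period 4 sits above period 6, so Ge⁴⁺ is smaller. All other adjacent pairs agree with periodic trends, so Pb⁴⁺ is the misplaced ion.

Pb⁴⁺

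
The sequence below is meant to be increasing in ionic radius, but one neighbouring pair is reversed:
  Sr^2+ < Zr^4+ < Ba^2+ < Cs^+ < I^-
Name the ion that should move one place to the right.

Sr^2+

Scanning neighbour by neighbour, only Sr^2+/Zr^4+ violates a trend: Zr^4+ and Sr^2+ share 36 electrons; the higher nuclear charge on Zr (Z=40) contracts it more, so Zr^4+ < Sr^2+. That makes Sr^2+ the one sitting a position early relative to where it belongs.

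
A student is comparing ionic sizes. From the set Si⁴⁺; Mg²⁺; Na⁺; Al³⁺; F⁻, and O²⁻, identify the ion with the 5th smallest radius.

Isoelectronic series (10 e⁻ each). Size is set by nuclear charge: more protons means a smaller ion. Si⁴⁺ (Z=14), Al³⁺ (Z=13), Mg²⁺ (Z=12), Na⁺ (Z=11), F⁻ (Z=9), O²⁻ (Z=8).
Full ascending order: Si⁴⁺ < Al³⁺ < Mg²⁺ < Na⁺ < F⁻ < O²⁻. Counting from the smallest, position 5 is F⁻.

F⁻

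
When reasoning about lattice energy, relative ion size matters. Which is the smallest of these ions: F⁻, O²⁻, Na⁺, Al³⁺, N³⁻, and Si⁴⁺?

Si⁴⁺

Each ion has 10 electrons. The ranking follows nuclear charge in reverse — greater Z gives a smaller radius. Si⁴⁺ (Z=14), Al³⁺ (Z=13), Na⁺ (Z=11), F⁻ (Z=9), O²⁻ (Z=8), N³⁻ (Z=7).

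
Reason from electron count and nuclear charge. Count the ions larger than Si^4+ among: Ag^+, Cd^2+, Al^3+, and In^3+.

Tabulating Z and e⁻: Si^4+ (Z=14, 10 e⁻), Al^3+ (Z=13, 10 e⁻), In^3+ (Z=49, 46 e⁻), Cd^2+ (Z=48, 46 e⁻), Ag^+ (Z=47, 46 e⁻). Si^4+ < Al^3+ (both 10 e⁻, Z=14>13); Al^3+ < In^3+ (same group, 2 shells fewer); In^3+ < Cd^2+ (isoelectronic, higher Z=49 is smaller); Cd^2+ < Ag^+ (both 46 e⁻, Z=48>47).
Ordering all of them (including Si^4+) by radius gives Si^4+ < Al^3+ < In^3+ < Cd^2+ < Ag^+. So 4 are larger.

4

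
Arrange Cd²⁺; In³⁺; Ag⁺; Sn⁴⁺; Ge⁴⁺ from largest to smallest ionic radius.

Electron counts and nuclear charges: Ge⁴⁺ (Z=32, 28 e⁻), Sn⁴⁺ (Z=50, 46 e⁻), In³⁺ (Z=49, 46 e⁻), Cd²⁺ (Z=48, 46 e⁻), Ag⁺ (Z=47, 46 e⁻). Ge⁴⁺ < Sn⁴⁺ (same group, period 4 vs 5); Sn⁴⁺ < In³⁺ (both 46 e⁻, Z=50>49); In³⁺ < Cd²⁺ (both 46 e⁻, Z=49>48); Cd²⁺ < Ag⁺ (both 46 e⁻, Z=48>47).

Ag⁺ > Cd²⁺ > In³⁺ > Sn⁴⁺ > Ge⁴⁺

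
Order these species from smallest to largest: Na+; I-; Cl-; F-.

Na+ < F- < Cl- < I-

Tabulating Z and e⁻: Na+ has 10 e⁻ (Z=11), F- has 10 e⁻ (Z=9), Cl- has 18 e⁻ (Z=17), I- has 54 e⁻ (Z=53). Na+ < F- (isoelectronic, higher Z=11 is smaller); F- < Cl- (same group, period 2 vs 3); Cl- < I- (same group, period 3 vs 5).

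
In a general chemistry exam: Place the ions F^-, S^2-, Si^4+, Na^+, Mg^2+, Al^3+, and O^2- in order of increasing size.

Si^4+ < Al^3+ < Mg^2+ < Na^+ < F^- < O^2- < S^2-

First list Z and electron count for each: Si^4+ has 10 e⁻ (Z=14), Al^3+ has 10 e⁻ (Z=13), Mg^2+ has 10 e⁻ (Z=12), Na^+ has 10 e⁻ (Z=11), F^- has 10 e⁻ (Z=9), O^2- has 10 e⁻ (Z=8), S^2- has 18 e⁻ (Z=16). Si^4+ < Al^3+ (both 10 e⁻, Z=14>13); Al^3+ < Mg^2+ (both 10 e⁻, Z=13>12); Mg^2+ < Na^+ (both 10 e⁻, Z=12>11); Na^+ < F^- (both 10 e⁻, Z=11>9); F^- < O^2- (both 10 e⁻, Z=9>8); O^2- < S^2- (same group, 1 shell fewer).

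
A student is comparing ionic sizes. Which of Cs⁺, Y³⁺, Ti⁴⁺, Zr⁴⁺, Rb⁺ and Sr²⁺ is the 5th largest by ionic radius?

Ti⁴⁺ has 18 e⁻ (Z=22), Zr⁴⁺ has 36 e⁻ (Z=40), Y³⁺ has 36 e⁻ (Z=39), Sr²⁺ has 36 e⁻ (Z=38), Rb⁺ has 36 e⁻ (Z=37), Cs⁺ has 54 e⁻ (Z=55). Ti⁴⁺ < Zr⁴⁺ (same group, period 4 vs 5); Zr⁴⁺ < Y³⁺ (isoelectronic, higher Z=40 is smaller); Y³⁺ < Sr²⁺ (isoelectronic, higher Z=39 is smaller); Sr²⁺ < Rb⁺ (both 36 e⁻, Z=38>37); Rb⁺ < Cs⁺ (same group, 1 shell fewer).
Ordering: Ti⁴⁺ < Zr⁴⁺ < Y³⁺ < Sr²⁺ < Rb⁺ < Cs⁺. The 5th largest is Zr⁴⁺.

Zr⁴⁺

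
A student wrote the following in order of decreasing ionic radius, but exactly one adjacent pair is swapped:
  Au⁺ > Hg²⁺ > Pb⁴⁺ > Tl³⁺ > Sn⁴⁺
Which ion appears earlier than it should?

Pb⁴⁺

The pair Pb⁴⁺, Tl³⁺ is the wrong way round — they are isoelectronic (78 e⁻) and Pb has more protons than Tl (82 vs 81), making Pb⁴⁺ smaller. All other adjacent pairs agree with periodic trends, so Pb⁴⁺ is the misplaced ion.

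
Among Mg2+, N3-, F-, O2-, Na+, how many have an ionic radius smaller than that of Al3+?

Each ion has 10 electrons. The ranking follows nuclear charge in reverse — greater Z gives a smaller radius. Al3+ (Z=13), Mg2+ (Z=12), Na+ (Z=11), F- (Z=9), O2- (Z=8), N3- (Z=7).
Relative to Al3+, the ions that are smaller are none. So 0 are smaller.

0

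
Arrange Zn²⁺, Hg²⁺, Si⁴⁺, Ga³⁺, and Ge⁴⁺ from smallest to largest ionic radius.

Si⁴⁺ < Ge⁴⁺ < Ga³⁺ < Zn²⁺ < Hg²⁺

Si⁴⁺ has 10 e⁻ (Z=14), Ge⁴⁺ has 28 e⁻ (Z=32), Ga³⁺ has 28 e⁻ (Z=31), Zn²⁺ has 28 e⁻ (Z=30), Hg²⁺ has 78 e⁻ (Z=80). Si⁴⁺ < Ge⁴⁺ (same group, period 3 vs 4); Ge⁴⁺ < Ga³⁺ (isoelectronic, higher Z=32 is smaller); Ga³⁺ < Zn²⁺ (both 28 e⁻, Z=31>30); Zn²⁺ < Hg²⁺ (same group, period 4 vs 6).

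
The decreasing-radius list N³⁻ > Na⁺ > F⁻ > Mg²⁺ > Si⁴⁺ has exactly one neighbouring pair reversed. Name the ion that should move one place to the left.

The pair Na⁺, F⁻ is the wrong way round — Na⁺ and F⁻ share 10 electrons; the higher nuclear charge on Na (Z=11) contracts it more, so Na⁺ < F⁻. All other adjacent pairs agree with periodic trends, so F⁻ is the misplaced ion.

F⁻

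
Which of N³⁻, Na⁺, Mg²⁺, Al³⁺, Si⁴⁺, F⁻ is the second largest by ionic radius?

Each ion has 10 electrons. The ranking follows nuclear charge in reverse — greater Z gives a smaller radius. Si⁴⁺ (Z=14), Al³⁺ (Z=13), Mg²⁺ (Z=12), Na⁺ (Z=11), F⁻ (Z=9), N³⁻ (Z=7).
Full ascending order: Si⁴⁺ < Al³⁺ < Mg²⁺ < Na⁺ < F⁻ < N³⁻. Counting from the largest, position 2 is F⁻.

F⁻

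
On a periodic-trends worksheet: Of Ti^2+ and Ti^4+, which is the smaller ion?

For a single element, ionic radius drops as positive charge rises — Ti^4+ < Ti^2+.

Ti^4+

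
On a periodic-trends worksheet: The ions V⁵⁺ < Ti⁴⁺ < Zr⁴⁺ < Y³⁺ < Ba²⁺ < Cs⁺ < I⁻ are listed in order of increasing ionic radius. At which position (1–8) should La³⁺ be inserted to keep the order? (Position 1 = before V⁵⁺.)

5

V⁵⁺ (Z=23, 18 e⁻), Ti⁴⁺ (Z=22, 18 e⁻), Zr⁴⁺ (Z=40, 36 e⁻), Y³⁺ (Z=39, 36 e⁻), La³⁺ (Z=57, 54 e⁻), Ba²⁺ (Z=56, 54 e⁻), Cs⁺ (Z=55, 54 e⁻), I⁻ (Z=53, 54 e⁻). V⁵⁺ < Ti⁴⁺ (isoelectronic, higher Z=23 is smaller); Ti⁴⁺ < Zr⁴⁺ (same group, period 4 vs 5); Zr⁴⁺ < Y³⁺ (both 36 e⁻, Z=40>39); Y³⁺ < La³⁺ (same group, period 5 vs 6); La³⁺ < Ba²⁺ (isoelectronic, higher Z=57 is smaller); Ba²⁺ < Cs⁺ (both 54 e⁻, Z=56>55); Cs⁺ < I⁻ (both 54 e⁻, Z=55>53).
Merged order: V⁵⁺ < Ti⁴⁺ < Zr⁴⁺ < Y³⁺ < La³⁺ < Ba²⁺ < Cs⁺ < I⁻ — La³⁺ is number 5.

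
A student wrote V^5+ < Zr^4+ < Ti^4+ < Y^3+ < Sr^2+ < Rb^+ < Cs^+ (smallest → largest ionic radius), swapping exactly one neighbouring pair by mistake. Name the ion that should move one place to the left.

Ti^4+

Compare adjacent ions: Ti^4+ and Zr^4+ are in one column with the same charge; the lighter period-4 ion has one fewer shell and is smaller — yet in this increasing list Zr^4+ sits before Ti^4+. Nothing else is reversed, so Ti^4+ should move one place to the left.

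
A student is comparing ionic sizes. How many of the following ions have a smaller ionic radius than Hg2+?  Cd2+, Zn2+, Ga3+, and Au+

3

First list Z and electron count for each: Ga3+: 28 e⁻, Z=31, Zn2+: 28 e⁻, Z=30, Cd2+: 46 e⁻, Z=48, Hg2+: 78 e⁻, Z=80, Au+: 78 e⁻, Z=79. Ga3+ < Zn2+ (both 28 e⁻, Z=31>30); Zn2+ < Cd2+ (same group, 1 shell fewer); Cd2+ < Hg2+ (same group, 1 shell fewer); Hg2+ < Au+ (isoelectronic, higher Z=80 is smaller).
Placing each against Hg2+: smaller — Ga3+, Zn2+, Cd2+; larger — Au+. So 3 are smaller.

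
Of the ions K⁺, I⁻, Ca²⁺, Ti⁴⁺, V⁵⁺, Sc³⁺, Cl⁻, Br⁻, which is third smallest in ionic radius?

Tabulating Z and e⁻: V⁵⁺ has 18 e⁻ (Z=23), Ti⁴⁺ has 18 e⁻ (Z=22), Sc³⁺ has 18 e⁻ (Z=21), Ca²⁺ has 18 e⁻ (Z=20), K⁺ has 18 e⁻ (Z=19), Cl⁻ has 18 e⁻ (Z=17), Br⁻ has 36 e⁻ (Z=35), I⁻ has 54 e⁻ (Z=53). V⁵⁺ < Ti⁴⁺ (isoelectronic, higher Z=23 is smaller); Ti⁴⁺ < Sc³⁺ (isoelectronic, higher Z=22 is smaller); Sc³⁺ < Ca²⁺ (isoelectronic, higher Z=21 is smaller); Ca²⁺ < K⁺ (both 18 e⁻, Z=20>19); K⁺ < Cl⁻ (both 18 e⁻, Z=19>17); Cl⁻ < Br⁻ (same group, 1 shell fewer); Br⁻ < I⁻ (same group, period 4 vs 5).
Ordering: V⁵⁺ < Ti⁴⁺ < Sc³⁺ < Ca²⁺ < K⁺ < Cl⁻ < Br⁻ < I⁻. The third smallest is Sc³⁺.

Sc³⁺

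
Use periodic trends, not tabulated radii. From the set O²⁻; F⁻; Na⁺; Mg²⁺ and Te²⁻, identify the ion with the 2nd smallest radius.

Na⁺

Tabulating Z and e⁻: Mg²⁺ (Z=12, 10 e⁻), Na⁺ (Z=11, 10 e⁻), F⁻ (Z=9, 10 e⁻), O²⁻ (Z=8, 10 e⁻), Te²⁻ (Z=52, 54 e⁻). Mg²⁺ < Na⁺ (isoelectronic, higher Z=12 is smaller); Na⁺ < F⁻ (both 10 e⁻, Z=11>9); F⁻ < O²⁻ (both 10 e⁻, Z=9>8); O²⁻ < Te²⁻ (same group, 3 shells fewer).
Ordering: Mg²⁺ < Na⁺ < F⁻ < O²⁻ < Te²⁻. The 2nd smallest is Na⁺.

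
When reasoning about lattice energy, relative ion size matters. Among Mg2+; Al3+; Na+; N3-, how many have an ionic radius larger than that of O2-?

1

Isoelectronic series (10 e⁻ each). Size is set by nuclear charge: more protons means a smaller ion. Al3+ (Z=13), Mg2+ (Z=12), Na+ (Z=11), O2- (Z=8), N3- (Z=7).
Overall: Al3+ < Mg2+ < Na+ < O2- < N3-. O2- has 3 below it and 1 above. So 1 is larger.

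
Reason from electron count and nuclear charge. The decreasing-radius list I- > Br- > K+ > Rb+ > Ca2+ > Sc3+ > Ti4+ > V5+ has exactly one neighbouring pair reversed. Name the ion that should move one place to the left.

Rb+

Scanning neighbour by neighbour, only K+/Rb+ violates a trend: both in group 1 with the same charge; K+ (period 4) has the smaller radius. That makes Rb+ the one sitting a position late relative to where it belongs.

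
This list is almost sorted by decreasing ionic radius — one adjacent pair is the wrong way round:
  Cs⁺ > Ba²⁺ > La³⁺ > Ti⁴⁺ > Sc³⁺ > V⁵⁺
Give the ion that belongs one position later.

Ti⁴⁺

Compare adjacent ions: both have 18 electrons but Z(Ti)=22 > Z(Sc)=21, so Ti⁴⁺ should be the smaller of the two — yet in this decreasing list Ti⁴⁺ sits before Sc³⁺. Nothing else is reversed, so Ti⁴⁺ should move one place to the right.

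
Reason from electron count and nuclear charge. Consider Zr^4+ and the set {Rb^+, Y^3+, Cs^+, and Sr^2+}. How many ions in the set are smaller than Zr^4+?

Zr^4+ (Z=40, 36 e⁻), Y^3+ (Z=39, 36 e⁻), Sr^2+ (Z=38, 36 e⁻), Rb^+ (Z=37, 36 e⁻), Cs^+ (Z=55, 54 e⁻). Zr^4+ < Y^3+ (isoelectronic, higher Z=40 is smaller); Y^3+ < Sr^2+ (isoelectronic, higher Z=39 is smaller); Sr^2+ < Rb^+ (both 36 e⁻, Z=38>37); Rb^+ < Cs^+ (same group, period 5 vs 6).
Ordering all of them (including Zr^4+) by radius gives Zr^4+ < Y^3+ < Sr^2+ < Rb^+ < Cs^+. So 0 are smaller.

0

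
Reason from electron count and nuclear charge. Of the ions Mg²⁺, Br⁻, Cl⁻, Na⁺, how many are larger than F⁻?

2

Work out protons and electrons: Mg²⁺: 10 e⁻, Z=12, Na⁺: 10 e⁻, Z=11, F⁻: 10 e⁻, Z=9, Cl⁻: 18 e⁻, Z=17, Br⁻: 36 e⁻, Z=35. Mg²⁺ < Na⁺ (isoelectronic, higher Z=12 is smaller); Na⁺ < F⁻ (both 10 e⁻, Z=11>9); F⁻ < Cl⁻ (same group, 1 shell fewer); Cl⁻ < Br⁻ (same group, period 3 vs 4).
Placing each against F⁻: smaller — Mg²⁺, Na⁺; larger — Cl⁻, Br⁻. So 2 are larger.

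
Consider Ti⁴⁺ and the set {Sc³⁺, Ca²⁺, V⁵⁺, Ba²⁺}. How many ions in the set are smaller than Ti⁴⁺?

1

First list Z and electron count for each: V⁵⁺ has 18 e⁻ (Z=23), Ti⁴⁺ has 18 e⁻ (Z=22), Sc³⁺ has 18 e⁻ (Z=21), Ca²⁺ has 18 e⁻ (Z=20), Ba²⁺ has 54 e⁻ (Z=56). V⁵⁺ < Ti⁴⁺ (both 18 e⁻, Z=23>22); Ti⁴⁺ < Sc³⁺ (isoelectronic, higher Z=22 is smaller); Sc³⁺ < Ca²⁺ (isoelectronic, higher Z=21 is smaller); Ca²⁺ < Ba²⁺ (same group, period 4 vs 6).
Relative to Ti⁴⁺, the ions that are smaller are V⁵⁺. That's 1.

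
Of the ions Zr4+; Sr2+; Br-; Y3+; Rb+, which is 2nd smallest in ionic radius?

Y3+

These species are isoelectronic with 36 electrons. The only difference is the number of protons: Zr4+ (Z=40), Y3+ (Z=39), Sr2+ (Z=38), Rb+ (Z=37), Br- (Z=35). The strongest nuclear pull (Zr4+) gives the smallest ion.
That gives Zr4+ < Y3+ < Sr2+ < Rb+ < Br-. From the smallest end, number 2 is Y3+.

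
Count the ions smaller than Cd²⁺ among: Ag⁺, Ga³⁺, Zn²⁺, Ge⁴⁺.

3

Work out protons and electrons: Ge⁴⁺: 28 e⁻, Z=32, Ga³⁺: 28 e⁻, Z=31, Zn²⁺: 28 e⁻, Z=30, Cd²⁺: 46 e⁻, Z=48, Ag⁺: 46 e⁻, Z=47. Ge⁴⁺ < Ga³⁺ (isoelectronic, higher Z=32 is smaller); Ga³⁺ < Zn²⁺ (both 28 e⁻, Z=31>30); Zn²⁺ < Cd²⁺ (same group, 1 shell fewer); Cd²⁺ < Ag⁺ (both 46 e⁻, Z=48>47).
Relative to Cd²⁺, the ions that are smaller are Ge⁴⁺, Ga³⁺, Zn²⁺. That's 3.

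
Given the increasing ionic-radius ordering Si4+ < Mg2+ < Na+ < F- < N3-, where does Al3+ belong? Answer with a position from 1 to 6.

Each ion has 10 electrons. The ranking follows nuclear charge in reverse — greater Z gives a smaller radius. Si4+ (Z=14), Al3+ (Z=13), Mg2+ (Z=12), Na+ (Z=11), F- (Z=9), N3- (Z=7).
The complete sequence is Si4+ < Al3+ < Mg2+ < Na+ < F- < N3-. Al3+ sits at position 2.

2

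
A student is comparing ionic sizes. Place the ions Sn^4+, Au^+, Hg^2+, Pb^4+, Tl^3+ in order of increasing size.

Work out protons and electrons: Sn^4+ (Z=50, 46 e⁻), Pb^4+ (Z=82, 78 e⁻), Tl^3+ (Z=81, 78 e⁻), Hg^2+ (Z=80, 78 e⁻), Au^+ (Z=79, 78 e⁻). Sn^4+ < Pb^4+ (same group, period 5 vs 6); Pb^4+ < Tl^3+ (isoelectronic, higher Z=82 is smaller); Tl^3+ < Hg^2+ (both 78 e⁻, Z=81>80); Hg^2+ < Au^+ (isoelectronic, higher Z=80 is smaller).

Sn^4+ < Pb^4+ < Tl^3+ < Hg^2+ < Au^+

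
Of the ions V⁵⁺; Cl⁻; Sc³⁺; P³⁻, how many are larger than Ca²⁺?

2

These species are isoelectronic with 18 electrons. The only difference is the number of protons: V⁵⁺ (Z=23), Sc³⁺ (Z=21), Ca²⁺ (Z=20), Cl⁻ (Z=17), P³⁻ (Z=15). The strongest nuclear pull (V⁵⁺) gives the smallest ion.
Ordering all of them (including Ca²⁺) by radius gives V⁵⁺ < Sc³⁺ < Ca²⁺ < Cl⁻ < P³⁻. Count: 2.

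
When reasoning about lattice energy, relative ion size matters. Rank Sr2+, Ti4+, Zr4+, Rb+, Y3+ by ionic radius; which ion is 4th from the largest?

Zr4+

Work out protons and electrons: Ti4+ has 18 e⁻ (Z=22), Zr4+ has 36 e⁻ (Z=40), Y3+ has 36 e⁻ (Z=39), Sr2+ has 36 e⁻ (Z=38), Rb+ has 36 e⁻ (Z=37). Ti4+ < Zr4+ (same group, 1 shell fewer); Zr4+ < Y3+ (both 36 e⁻, Z=40>39); Y3+ < Sr2+ (isoelectronic, higher Z=39 is smaller); Sr2+ < Rb+ (both 36 e⁻, Z=38>37).
Ordering: Ti4+ < Zr4+ < Y3+ < Sr2+ < Rb+. The 4th largest is Zr4+.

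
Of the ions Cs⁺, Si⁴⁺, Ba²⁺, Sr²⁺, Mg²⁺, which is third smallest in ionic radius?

Sr²⁺

Work out protons and electrons: Si⁴⁺ has 10 e⁻ (Z=14), Mg²⁺ has 10 e⁻ (Z=12), Sr²⁺ has 36 e⁻ (Z=38), Ba²⁺ has 54 e⁻ (Z=56), Cs⁺ has 54 e⁻ (Z=55). Si⁴⁺ < Mg²⁺ (both 10 e⁻, Z=14>12); Mg²⁺ < Sr²⁺ (same group, period 3 vs 5); Sr²⁺ < Ba²⁺ (same group, period 5 vs 6); Ba²⁺ < Cs⁺ (both 54 e⁻, Z=56>55).
Ordering: Si⁴⁺ < Mg²⁺ < Sr²⁺ < Ba²⁺ < Cs⁺. The third smallest is Sr²⁺.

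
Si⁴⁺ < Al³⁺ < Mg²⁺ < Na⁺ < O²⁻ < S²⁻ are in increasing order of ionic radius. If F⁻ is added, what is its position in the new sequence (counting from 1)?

5

First list Z and electron count for each: Si⁴⁺ (Z=14, 10 e⁻), Al³⁺ (Z=13, 10 e⁻), Mg²⁺ (Z=12, 10 e⁻), Na⁺ (Z=11, 10 e⁻), F⁻ (Z=9, 10 e⁻), O²⁻ (Z=8, 10 e⁻), S²⁻ (Z=16, 18 e⁻). Si⁴⁺ < Al³⁺ (isoelectronic, higher Z=14 is smaller); Al³⁺ < Mg²⁺ (both 10 e⁻, Z=13>12); Mg²⁺ < Na⁺ (both 10 e⁻, Z=12>11); Na⁺ < F⁻ (isoelectronic, higher Z=11 is smaller); F⁻ < O²⁻ (both 10 e⁻, Z=9>8); O²⁻ < S²⁻ (same group, period 2 vs 3).
Merged order: Si⁴⁺ < Al³⁺ < Mg²⁺ < Na⁺ < F⁻ < O²⁻ < S²⁻ — F⁻ is number 5.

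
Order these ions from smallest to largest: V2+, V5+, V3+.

V5+ < V3+ < V2+

For a single element, ionic radius drops as positive charge rises — V5+ < V2+.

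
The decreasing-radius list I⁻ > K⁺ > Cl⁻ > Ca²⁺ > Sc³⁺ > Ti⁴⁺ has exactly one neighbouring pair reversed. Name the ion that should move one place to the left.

The pair K⁺, Cl⁻ is the wrong way round — K⁺ and Cl⁻ share 18 electrons; the higher nuclear charge on K (Z=19) contracts it more, so K⁺ < Cl⁻. All other adjacent pairs agree with periodic trends, so Cl⁻ is the misplaced ion.

Cl⁻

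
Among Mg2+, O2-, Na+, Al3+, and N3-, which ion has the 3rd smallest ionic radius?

Each ion has 10 electrons. The ranking follows nuclear charge in reverse — greater Z gives a smaller radius. Al3+ (Z=13), Mg2+ (Z=12), Na+ (Z=11), O2- (Z=8), N3- (Z=7).
That gives Al3+ < Mg2+ < Na+ < O2- < N3-. From the smallest end, number 3 is Na+.

Na+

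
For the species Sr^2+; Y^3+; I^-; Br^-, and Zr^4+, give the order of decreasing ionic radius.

I^- > Br^- > Sr^2+ > Y^3+ > Zr^4+

Tabulating Z and e⁻: Zr^4+ (Z=40, 36 e⁻), Y^3+ (Z=39, 36 e⁻), Sr^2+ (Z=38, 36 e⁻), Br^- (Z=35, 36 e⁻), I^- (Z=53, 54 e⁻). Zr^4+ < Y^3+ (isoelectronic, higher Z=40 is smaller); Y^3+ < Sr^2+ (isoelectronic, higher Z=39 is smaller); Sr^2+ < Br^- (isoelectronic, higher Z=38 is smaller); Br^- < I^- (same group, 1 shell fewer).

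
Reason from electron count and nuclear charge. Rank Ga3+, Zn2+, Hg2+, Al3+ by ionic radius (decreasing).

Al3+ (Z=13, 10 e⁻), Ga3+ (Z=31, 28 e⁻), Zn2+ (Z=30, 28 e⁻), Hg2+ (Z=80, 78 e⁻). Al3+ < Ga3+ (same group, period 3 vs 4); Ga3+ < Zn2+ (isoelectronic, higher Z=31 is smaller); Zn2+ < Hg2+ (same group, period 4 vs 6).

Hg2+ > Zn2+ > Ga3+ > Al3+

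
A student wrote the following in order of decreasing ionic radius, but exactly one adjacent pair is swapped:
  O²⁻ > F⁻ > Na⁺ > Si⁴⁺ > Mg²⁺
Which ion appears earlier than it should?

Si⁴⁺

Check each adjacent pair. Si⁴⁺ and Mg²⁺ are reversed: both have 10 electrons but Z(Si)=14 > Z(Mg)=12, so Si⁴⁺ should be the smaller of the two. No other neighbouring pair contradicts the periodic trends, so Si⁴⁺ is the ion listed too early.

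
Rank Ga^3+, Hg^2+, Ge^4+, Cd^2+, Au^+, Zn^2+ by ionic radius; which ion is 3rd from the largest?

Tabulating Z and e⁻: Ge^4+ has 28 e⁻ (Z=32), Ga^3+ has 28 e⁻ (Z=31), Zn^2+ has 28 e⁻ (Z=30), Cd^2+ has 46 e⁻ (Z=48), Hg^2+ has 78 e⁻ (Z=80), Au^+ has 78 e⁻ (Z=79). Ge^4+ < Ga^3+ (isoelectronic, higher Z=32 is smaller); Ga^3+ < Zn^2+ (both 28 e⁻, Z=31>30); Zn^2+ < Cd^2+ (same group, period 4 vs 5); Cd^2+ < Hg^2+ (same group, period 5 vs 6); Hg^2+ < Au^+ (isoelectronic, higher Z=80 is smaller).
Full ascending order: Ge^4+ < Ga^3+ < Zn^2+ < Cd^2+ < Hg^2+ < Au^+. Counting from the largest, position 3 is Cd^2+.

Cd^2+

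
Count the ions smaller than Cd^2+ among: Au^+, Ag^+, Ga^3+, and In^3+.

2

Work out protons and electrons: Ga^3+ (Z=31, 28 e⁻), In^3+ (Z=49, 46 e⁻), Cd^2+ (Z=48, 46 e⁻), Ag^+ (Z=47, 46 e⁻), Au^+ (Z=79, 78 e⁻). Ga^3+ < In^3+ (same group, 1 shell fewer); In^3+ < Cd^2+ (both 46 e⁻, Z=49>48); Cd^2+ < Ag^+ (isoelectronic, higher Z=48 is smaller); Ag^+ < Au^+ (same group, period 5 vs 6).
Ordering all of them (including Cd^2+) by radius gives Ga^3+ < In^3+ < Cd^2+ < Ag^+ < Au^+. That's 2.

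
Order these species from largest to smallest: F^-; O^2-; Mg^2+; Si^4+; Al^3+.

Each ion has 10 electrons. The ranking follows nuclear charge in reverse — greater Z gives a smaller radius. Si^4+ (Z=14), Al^3+ (Z=13), Mg^2+ (Z=12), F^- (Z=9), O^2- (Z=8).

O^2- > F^- > Mg^2+ > Al^3+ > Si^4+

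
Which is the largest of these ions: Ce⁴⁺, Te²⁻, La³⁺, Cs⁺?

Te²⁻

Isoelectronic series (54 e⁻ each). Size is set by nuclear charge: more protons means a smaller ion. Ce⁴⁺ (Z=58), La³⁺ (Z=57), Cs⁺ (Z=55), Te²⁻ (Z=52).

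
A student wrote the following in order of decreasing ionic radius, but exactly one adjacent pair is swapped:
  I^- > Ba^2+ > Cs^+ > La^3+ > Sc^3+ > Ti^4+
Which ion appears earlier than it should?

Compare adjacent ions: both have 54 electrons but Z(Ba)=56 > Z(Cs)=55, so Ba^2+ should be the smaller of the two — yet in this decreasing list Ba^2+ sits before Cs^+. Nothing else is reversed, so Ba^2+ should move one place to the right.

Ba^2+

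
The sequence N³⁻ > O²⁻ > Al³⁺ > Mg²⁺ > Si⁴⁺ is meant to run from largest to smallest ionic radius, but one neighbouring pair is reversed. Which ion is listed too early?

Al³⁺

Check each adjacent pair. Al³⁺ and Mg²⁺ are reversed: both have 10 electrons but Z(Al)=13 > Z(Mg)=12, so Al³⁺ should be the smaller of the two. No other neighbouring pair contradicts the periodic trends, so Al³⁺ is the ion listed too early.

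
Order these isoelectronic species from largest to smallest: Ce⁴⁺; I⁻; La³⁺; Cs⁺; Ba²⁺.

I⁻ > Cs⁺ > Ba²⁺ > La³⁺ > Ce⁴⁺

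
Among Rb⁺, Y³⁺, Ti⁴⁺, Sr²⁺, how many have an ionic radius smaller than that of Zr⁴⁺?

First list Z and electron count for each: Ti⁴⁺ (Z=22, 18 e⁻), Zr⁴⁺ (Z=40, 36 e⁻), Y³⁺ (Z=39, 36 e⁻), Sr²⁺ (Z=38, 36 e⁻), Rb⁺ (Z=37, 36 e⁻). Ti⁴⁺ < Zr⁴⁺ (same group, 1 shell fewer); Zr⁴⁺ < Y³⁺ (isoelectronic, higher Z=40 is smaller); Y³⁺ < Sr²⁺ (both 36 e⁻, Z=39>38); Sr²⁺ < Rb⁺ (both 36 e⁻, Z=38>37).
Overall: Ti⁴⁺ < Zr⁴⁺ < Y³⁺ < Sr²⁺ < Rb⁺. Zr⁴⁺ has 1 below it and 3 above. So 1 is smaller.

1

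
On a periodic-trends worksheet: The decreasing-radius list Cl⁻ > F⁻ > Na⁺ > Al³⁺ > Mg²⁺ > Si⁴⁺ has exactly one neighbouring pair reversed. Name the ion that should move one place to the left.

Scanning neighbour by neighbour, only Al³⁺/Mg²⁺ violates a trend: both have 10 electrons but Z(Al)=13 > Z(Mg)=12, so Al³⁺ should be the smaller of the two. That makes Mg²⁺ the one sitting a position late relative to where it belongs.

Mg²⁺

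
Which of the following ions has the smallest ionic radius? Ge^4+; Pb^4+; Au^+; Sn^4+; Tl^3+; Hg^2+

Electron counts and nuclear charges: Ge^4+ (Z=32, 28 e⁻), Sn^4+ (Z=50, 46 e⁻), Pb^4+ (Z=82, 78 e⁻), Tl^3+ (Z=81, 78 e⁻), Hg^2+ (Z=80, 78 e⁻), Au^+ (Z=79, 78 e⁻). Ge^4+ < Sn^4+ (same group, 1 shell fewer); Sn^4+ < Pb^4+ (same group, 1 shell fewer); Pb^4+ < Tl^3+ (isoelectronic, higher Z=82 is smaller); Tl^3+ < Hg^2+ (both 78 e⁻, Z=81>80); Hg^2+ < Au^+ (both 78 e⁻, Z=80>79).

Ge^4+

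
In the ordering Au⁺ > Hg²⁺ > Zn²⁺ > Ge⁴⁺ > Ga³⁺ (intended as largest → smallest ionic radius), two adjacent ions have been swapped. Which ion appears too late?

Ga³⁺

Compare adjacent ions: Ge⁴⁺ and Ga³⁺ share 28 electrons; the higher nuclear charge on Ge (Z=32) contracts it more, so Ge⁴⁺ < Ga³⁺ — yet in this decreasing list Ge⁴⁺ sits before Ga³⁺. Nothing else is reversed, so Ga³⁺ should move one place to the left.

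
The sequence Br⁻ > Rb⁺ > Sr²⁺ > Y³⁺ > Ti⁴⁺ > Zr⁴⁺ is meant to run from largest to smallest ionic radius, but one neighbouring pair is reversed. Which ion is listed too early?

Scanning neighbour by neighbour, only Ti⁴⁺/Zr⁴⁺ violates a trend: same group and charge — period 4 sits above period 5, so Ti⁴⁺ is smaller. That makes Ti⁴⁺ the one sitting a position early relative to where it belongs.

Ti⁴⁺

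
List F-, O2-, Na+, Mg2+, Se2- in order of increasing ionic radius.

Work out protons and electrons: Mg2+ (Z=12, 10 e⁻), Na+ (Z=11, 10 e⁻), F- (Z=9, 10 e⁻), O2- (Z=8, 10 e⁻), Se2- (Z=34, 36 e⁻). Mg2+ < Na+ (isoelectronic, higher Z=12 is smaller); Na+ < F- (isoelectronic, higher Z=11 is smaller); F- < O2- (both 10 e⁻, Z=9>8); O2- < Se2- (same group, period 2 vs 4).

Mg2+ < Na+ < F- < O2- < Se2-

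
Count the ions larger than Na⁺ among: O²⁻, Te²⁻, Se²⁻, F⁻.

4

Work out protons and electrons: Na⁺ has 10 e⁻ (Z=11), F⁻ has 10 e⁻ (Z=9), O²⁻ has 10 e⁻ (Z=8), Se²⁻ has 36 e⁻ (Z=34), Te²⁻ has 54 e⁻ (Z=52). Na⁺ < F⁻ (both 10 e⁻, Z=11>9); F⁻ < O²⁻ (isoelectronic, higher Z=9 is smaller); O²⁻ < Se²⁻ (same group, period 2 vs 4); Se²⁻ < Te²⁻ (same group, period 4 vs 5).
Overall: Na⁺ < F⁻ < O²⁻ < Se²⁻ < Te²⁻. Na⁺ has 0 below it and 4 above. So 4 are larger.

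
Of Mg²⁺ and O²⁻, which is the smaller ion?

Each ion has 10 electrons. The ranking follows nuclear charge in reverse — greater Z gives a smaller radius. Mg²⁺ (Z=12), O²⁻ (Z=8).

Mg²⁺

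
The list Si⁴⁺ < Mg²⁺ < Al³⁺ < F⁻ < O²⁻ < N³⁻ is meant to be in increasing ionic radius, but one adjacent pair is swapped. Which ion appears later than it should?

Al³⁺

Scanning neighbour by neighbour, only Mg²⁺/Al³⁺ violates a trend: both have 10 electrons but Z(Al)=13 > Z(Mg)=12, so Al³⁺ should be the smaller of the two. That makes Al³⁺ the one sitting a position late relative to where it belongs.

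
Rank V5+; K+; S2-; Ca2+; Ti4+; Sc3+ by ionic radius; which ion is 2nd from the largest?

K+

Each ion has 18 electrons. The ranking follows nuclear charge in reverse — greater Z gives a smaller radius. V5+ (Z=23), Ti4+ (Z=22), Sc3+ (Z=21), Ca2+ (Z=20), K+ (Z=19), S2- (Z=16).
Ordering: V5+ < Ti4+ < Sc3+ < Ca2+ < K+ < S2-. The 2nd largest is K+.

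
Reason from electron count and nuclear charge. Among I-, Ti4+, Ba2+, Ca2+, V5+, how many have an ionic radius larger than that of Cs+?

1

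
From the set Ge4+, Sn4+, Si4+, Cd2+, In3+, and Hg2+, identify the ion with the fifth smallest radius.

Cd2+

First list Z and electron count for each: Si4+ (Z=14, 10 e⁻), Ge4+ (Z=32, 28 e⁻), Sn4+ (Z=50, 46 e⁻), In3+ (Z=49, 46 e⁻), Cd2+ (Z=48, 46 e⁻), Hg2+ (Z=80, 78 e⁻). Si4+ < Ge4+ (same group, period 3 vs 4); Ge4+ < Sn4+ (same group, period 4 vs 5); Sn4+ < In3+ (both 46 e⁻, Z=50>49); In3+ < Cd2+ (isoelectronic, higher Z=49 is smaller); Cd2+ < Hg2+ (same group, period 5 vs 6).
That gives Si4+ < Ge4+ < Sn4+ < In3+ < Cd2+ < Hg2+. From the smallest end, number 5 is Cd2+.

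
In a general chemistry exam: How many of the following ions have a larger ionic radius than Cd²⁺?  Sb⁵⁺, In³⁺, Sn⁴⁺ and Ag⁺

1

Each ion has 46 electrons. The ranking follows nuclear charge in reverse — greater Z gives a smaller radius. Sb⁵⁺ (Z=51), Sn⁴⁺ (Z=50), In³⁺ (Z=49), Cd²⁺ (Z=48), Ag⁺ (Z=47).
Relative to Cd²⁺, the ions that are larger are Ag⁺. That's 1.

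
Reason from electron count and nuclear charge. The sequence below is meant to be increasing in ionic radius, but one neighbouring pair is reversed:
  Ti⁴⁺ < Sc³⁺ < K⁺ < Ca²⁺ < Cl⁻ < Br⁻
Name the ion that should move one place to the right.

K⁺

Scanning neighbour by neighbour, only K⁺/Ca²⁺ violates a trend: they are isoelectronic (18 e⁻) and Ca has more protons than K (20 vs 19), making Ca²⁺ smaller. That makes K⁺ the one sitting a position early relative to where it belongs.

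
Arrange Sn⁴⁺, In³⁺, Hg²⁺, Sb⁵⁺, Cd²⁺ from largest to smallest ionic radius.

Hg²⁺ > Cd²⁺ > In³⁺ > Sn⁴⁺ > Sb⁵⁺

Tabulating Z and e⁻: Sb⁵⁺: 46 e⁻, Z=51, Sn⁴⁺: 46 e⁻, Z=50, In³⁺: 46 e⁻, Z=49, Cd²⁺: 46 e⁻, Z=48, Hg²⁺: 78 e⁻, Z=80. Sb⁵⁺ < Sn⁴⁺ (isoelectronic, higher Z=51 is smaller); Sn⁴⁺ < In³⁺ (both 46 e⁻, Z=50>49); In³⁺ < Cd²⁺ (both 46 e⁻, Z=49>48); Cd²⁺ < Hg²⁺ (same group, period 5 vs 6).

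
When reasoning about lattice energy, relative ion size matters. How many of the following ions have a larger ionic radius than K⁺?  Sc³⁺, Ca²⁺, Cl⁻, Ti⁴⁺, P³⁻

These species are isoelectronic with 18 electrons. The only difference is the number of protons: Ti⁴⁺ (Z=22), Sc³⁺ (Z=21), Ca²⁺ (Z=20), K⁺ (Z=19), Cl⁻ (Z=17), P³⁻ (Z=15). The strongest nuclear pull (Ti⁴⁺) gives the smallest ion.
Relative to K⁺, the ions that are larger are Cl⁻, P³⁻. That's 2.

2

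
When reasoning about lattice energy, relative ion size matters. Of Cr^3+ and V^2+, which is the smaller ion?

These species are isoelectronic with 21 electrons. The only difference is the number of protons: Cr^3+ (Z=24), V^2+ (Z=23). The strongest nuclear pull (Cr^3+) gives the smallest ion.

Cr^3+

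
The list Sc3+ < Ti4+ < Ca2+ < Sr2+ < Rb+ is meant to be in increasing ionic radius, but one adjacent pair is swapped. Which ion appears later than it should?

Ti4+

Compare adjacent ions: they are isoelectronic (18 e⁻) and Ti has more protons than Sc (22 vs 21), making Ti4+ smaller — yet in this increasing list Sc3+ sits before Ti4+. Nothing else is reversed, so Ti4+ should move one place to the left.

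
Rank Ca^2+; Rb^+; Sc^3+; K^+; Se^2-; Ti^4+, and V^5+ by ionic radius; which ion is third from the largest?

Work out protons and electrons: V^5+ (Z=23, 18 e⁻), Ti^4+ (Z=22, 18 e⁻), Sc^3+ (Z=21, 18 e⁻), Ca^2+ (Z=20, 18 e⁻), K^+ (Z=19, 18 e⁻), Rb^+ (Z=37, 36 e⁻), Se^2- (Z=34, 36 e⁻). V^5+ < Ti^4+ (both 18 e⁻, Z=23>22); Ti^4+ < Sc^3+ (both 18 e⁻, Z=22>21); Sc^3+ < Ca^2+ (both 18 e⁻, Z=21>20); Ca^2+ < K^+ (isoelectronic, higher Z=20 is smaller); K^+ < Rb^+ (same group, 1 shell fewer); Rb^+ < Se^2- (isoelectronic, higher Z=37 is smaller).
Ordering: V^5+ < Ti^4+ < Sc^3+ < Ca^2+ < K^+ < Rb^+ < Se^2-. The third largest is K^+.

K^+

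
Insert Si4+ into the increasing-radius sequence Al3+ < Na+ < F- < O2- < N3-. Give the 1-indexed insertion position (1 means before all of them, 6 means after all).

1

All of these have 10 electrons (isoelectronic). With the same electron cloud, the ion with the most protons pulls it in tightest. Nuclear charges: Si4+ (Z=14), Al3+ (Z=13), Na+ (Z=11), F- (Z=9), O2- (Z=8), N3- (Z=7). Highest Z is smallest.
Merged order: Si4+ < Al3+ < Na+ < F- < O2- < N3- — Si4+ is number 1.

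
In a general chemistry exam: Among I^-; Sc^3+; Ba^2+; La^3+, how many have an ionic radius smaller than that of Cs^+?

Work out protons and electrons: Sc^3+: 18 e⁻, Z=21, La^3+: 54 e⁻, Z=57, Ba^2+: 54 e⁻, Z=56, Cs^+: 54 e⁻, Z=55, I^-: 54 e⁻, Z=53. Sc^3+ < La^3+ (same group, 2 shells fewer); La^3+ < Ba^2+ (isoelectronic, higher Z=57 is smaller); Ba^2+ < Cs^+ (both 54 e⁻, Z=56>55); Cs^+ < I^- (both 54 e⁻, Z=55>53).
Ordering all of them (including Cs^+) by radius gives Sc^3+ < La^3+ < Ba^2+ < Cs^+ < I^-. Count: 3.

3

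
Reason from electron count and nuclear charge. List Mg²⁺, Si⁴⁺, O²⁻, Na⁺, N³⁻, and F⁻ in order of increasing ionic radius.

Each ion has 10 electrons. The ranking follows nuclear charge in reverse — greater Z gives a smaller radius. Si⁴⁺ (Z=14), Mg²⁺ (Z=12), Na⁺ (Z=11), F⁻ (Z=9), O²⁻ (Z=8), N³⁻ (Z=7).

Si⁴⁺ < Mg²⁺ < Na⁺ < F⁻ < O²⁻ < N³⁻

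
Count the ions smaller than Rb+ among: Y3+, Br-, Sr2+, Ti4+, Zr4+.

Tabulating Z and e⁻: Ti4+: 18 e⁻, Z=22, Zr4+: 36 e⁻, Z=40, Y3+: 36 e⁻, Z=39, Sr2+: 36 e⁻, Z=38, Rb+: 36 e⁻, Z=37, Br-: 36 e⁻, Z=35. Ti4+ < Zr4+ (same group, 1 shell fewer); Zr4+ < Y3+ (both 36 e⁻, Z=40>39); Y3+ < Sr2+ (both 36 e⁻, Z=39>38); Sr2+ < Rb+ (both 36 e⁻, Z=38>37); Rb+ < Br- (both 36 e⁻, Z=37>35).
Placing each against Rb+: smaller — Ti4+, Zr4+, Y3+, Sr2+; larger — Br-. Count: 4.

4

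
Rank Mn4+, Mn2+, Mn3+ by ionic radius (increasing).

Mn4+ < Mn3+ < Mn2+

These are all Mn ions. Removing more electrons (higher positive charge) pulls the remaining electrons in closer, so Mn4+ is smallest and Mn2+ is largest.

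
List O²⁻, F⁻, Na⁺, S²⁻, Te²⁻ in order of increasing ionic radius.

Electron counts and nuclear charges: Na⁺ has 10 e⁻ (Z=11), F⁻ has 10 e⁻ (Z=9), O²⁻ has 10 e⁻ (Z=8), S²⁻ has 18 e⁻ (Z=16), Te²⁻ has 54 e⁻ (Z=52). Na⁺ < F⁻ (isoelectronic, higher Z=11 is smaller); F⁻ < O²⁻ (isoelectronic, higher Z=9 is smaller); O²⁻ < S²⁻ (same group, 1 shell fewer); S²⁻ < Te²⁻ (same group, period 3 vs 5).

Na⁺ < F⁻ < O²⁻ < S²⁻ < Te²⁻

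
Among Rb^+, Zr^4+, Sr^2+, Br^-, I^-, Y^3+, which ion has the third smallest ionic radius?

Electron counts and nuclear charges: Zr^4+: 36 e⁻, Z=40, Y^3+: 36 e⁻, Z=39, Sr^2+: 36 e⁻, Z=38, Rb^+: 36 e⁻, Z=37, Br^-: 36 e⁻, Z=35, I^-: 54 e⁻, Z=53. Zr^4+ < Y^3+ (both 36 e⁻, Z=40>39); Y^3+ < Sr^2+ (both 36 e⁻, Z=39>38); Sr^2+ < Rb^+ (both 36 e⁻, Z=38>37); Rb^+ < Br^- (isoelectronic, higher Z=37 is smaller); Br^- < I^- (same group, period 4 vs 5).
Full ascending order: Zr^4+ < Y^3+ < Sr^2+ < Rb^+ < Br^- < I^-. Counting from the smallest, position 3 is Sr^2+.

Sr^2+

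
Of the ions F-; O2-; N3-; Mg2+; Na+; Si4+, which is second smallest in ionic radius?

Mg2+

Isoelectronic series (10 e⁻ each). Size is set by nuclear charge: more protons means a smaller ion. Si4+ (Z=14), Mg2+ (Z=12), Na+ (Z=11), F- (Z=9), O2- (Z=8), N3- (Z=7).
That gives Si4+ < Mg2+ < Na+ < F- < O2- < N3-. From the smallest end, number 2 is Mg2+.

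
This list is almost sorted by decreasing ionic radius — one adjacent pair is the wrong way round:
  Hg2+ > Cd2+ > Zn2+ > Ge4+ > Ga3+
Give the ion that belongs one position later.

Ge4+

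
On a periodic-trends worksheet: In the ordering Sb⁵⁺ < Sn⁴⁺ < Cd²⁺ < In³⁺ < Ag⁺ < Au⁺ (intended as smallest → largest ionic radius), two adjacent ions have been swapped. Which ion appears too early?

Cd²⁺

Scanning neighbour by neighbour, only Cd²⁺/In³⁺ violates a trend: they are isoelectronic (46 e⁻) and In has more protons than Cd (49 vs 48), making In³⁺ smaller. That makes Cd²⁺ the one sitting a position early relative to where it belongs.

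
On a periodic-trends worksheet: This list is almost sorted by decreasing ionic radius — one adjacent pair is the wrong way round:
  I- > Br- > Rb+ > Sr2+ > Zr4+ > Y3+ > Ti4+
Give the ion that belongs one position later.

The pair Zr4+, Y3+ is the wrong way round — Zr4+ and Y3+ share 36 electrons; the higher nuclear charge on Zr (Z=40) contracts it more, so Zr4+ < Y3+. All other adjacent pairs agree with periodic trends, so Zr4+ is the misplaced ion.

Zr4+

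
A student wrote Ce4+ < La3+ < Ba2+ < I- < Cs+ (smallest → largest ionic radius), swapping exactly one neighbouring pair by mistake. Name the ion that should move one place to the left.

Scanning neighbour by neighbour, only I-/Cs+ violates a trend: both have 54 electrons but Z(Cs)=55 > Z(I)=53, so Cs+ should be the smaller of the two. That makes Cs+ the one sitting a position late relative to where it belongs.

Cs+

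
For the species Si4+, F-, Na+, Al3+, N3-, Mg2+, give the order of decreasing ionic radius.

All of these have 10 electrons (isoelectronic). With the same electron cloud, the ion with the most protons pulls it in tightest. Nuclear charges: Si4+ (Z=14), Al3+ (Z=13), Mg2+ (Z=12), Na+ (Z=11), F- (Z=9), N3- (Z=7). Highest Z is smallest.

N3- > F- > Na+ > Mg2+ > Al3+ > Si4+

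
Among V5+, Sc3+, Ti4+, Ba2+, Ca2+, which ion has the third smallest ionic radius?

V5+: 18 e⁻, Z=23, Ti4+: 18 e⁻, Z=22, Sc3+: 18 e⁻, Z=21, Ca2+: 18 e⁻, Z=20, Ba2+: 54 e⁻, Z=56. V5+ < Ti4+ (isoelectronic, higher Z=23 is smaller); Ti4+ < Sc3+ (isoelectronic, higher Z=22 is smaller); Sc3+ < Ca2+ (both 18 e⁻, Z=21>20); Ca2+ < Ba2+ (same group, 2 shells fewer).
Full ascending order: V5+ < Ti4+ < Sc3+ < Ca2+ < Ba2+. Counting from the smallest, position 3 is Sc3+.

Sc3+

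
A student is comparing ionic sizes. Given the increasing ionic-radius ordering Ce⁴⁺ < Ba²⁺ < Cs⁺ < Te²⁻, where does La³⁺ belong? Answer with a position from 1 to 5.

2

These species are isoelectronic with 54 electrons. The only difference is the number of protons: Ce⁴⁺ (Z=58), La³⁺ (Z=57), Ba²⁺ (Z=56), Cs⁺ (Z=55), Te²⁻ (Z=52). The strongest nuclear pull (Ce⁴⁺) gives the smallest ion.
Merged order: Ce⁴⁺ < La³⁺ < Ba²⁺ < Cs⁺ < Te²⁻ — La³⁺ is number 2.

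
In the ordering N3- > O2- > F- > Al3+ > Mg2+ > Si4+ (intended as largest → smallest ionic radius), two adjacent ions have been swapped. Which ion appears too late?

Mg2+

Scanning neighbour by neighbour, only Al3+/Mg2+ violates a trend: they are isoelectronic (10 e⁻) and Al has more protons than Mg (13 vs 12), making Al3+ smaller. That makes Mg2+ the one sitting a position late relative to where it belongs.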